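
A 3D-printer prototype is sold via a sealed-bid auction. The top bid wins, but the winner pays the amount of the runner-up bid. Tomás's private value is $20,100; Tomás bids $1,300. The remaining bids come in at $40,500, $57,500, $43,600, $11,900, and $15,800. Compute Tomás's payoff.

$0

Highest competing bid: $57,500.
Tomás's bid $1,300 is not the highest, so Tomás loses, pays nothing, and earns zero payoff.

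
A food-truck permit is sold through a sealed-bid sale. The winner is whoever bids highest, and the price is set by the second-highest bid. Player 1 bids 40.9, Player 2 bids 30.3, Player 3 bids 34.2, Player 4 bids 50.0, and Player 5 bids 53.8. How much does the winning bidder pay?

Sorted high to low: Player 5 53.8, then Player 4 50.0, then Player 1 40.9, then Player 3 34.2, then Player 2 30.3.
Player 5 has the highest bid, so Player 5 wins.
The second-highest bid is 50.0, so that is what Player 5 pays.

Price paid: 50.0.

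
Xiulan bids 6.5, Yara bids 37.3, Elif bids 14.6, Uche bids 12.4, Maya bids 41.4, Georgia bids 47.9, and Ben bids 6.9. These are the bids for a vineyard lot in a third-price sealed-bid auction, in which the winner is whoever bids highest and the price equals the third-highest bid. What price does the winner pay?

Ordered from highest: Georgia 47.9 > Maya 41.4 > Yara 37.3 > Elif 14.6 > Uche 12.4 > Ben 6.9 > Xiulan 6.5.
Georgia is the highest bidder, so Georgia wins.
Under the third-price rule, the price is the third-highest bid: 37.3.

37.3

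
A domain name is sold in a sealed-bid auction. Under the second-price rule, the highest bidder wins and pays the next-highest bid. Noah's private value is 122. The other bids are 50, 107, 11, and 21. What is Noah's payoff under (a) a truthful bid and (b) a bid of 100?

The highest competing bid is 107.
Bidding truthfully at 122: Noah has the top bid, wins, and pays the second-highest bid 107. Payoff = 122 − 107 = 15.
Bidding 100: the top bid is 107 (a rival), so Noah loses. Payoff = 0.
This is the dominant-strategy logic: truthful bidding weakly beats any alternative.

Truthful: 15; alternative: 0.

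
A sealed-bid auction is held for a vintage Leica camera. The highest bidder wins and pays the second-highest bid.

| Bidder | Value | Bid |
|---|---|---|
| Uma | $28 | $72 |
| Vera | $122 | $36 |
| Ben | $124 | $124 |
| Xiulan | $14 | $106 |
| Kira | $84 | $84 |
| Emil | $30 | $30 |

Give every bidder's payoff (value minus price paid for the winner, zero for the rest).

Bids in descending order: Ben $124; Xiulan $106; Kira $84; Uma $72; Vera $36; Emil $30.
Ben has the top bid and wins; the price is the second-highest bid, $106.
Ben's payoff = $124 − $106 = $18. All other bidders lose, so their payoff is 0.

Uma $0, Vera $0, Ben $18, Xiulan $0, Kira $0, Emil $0.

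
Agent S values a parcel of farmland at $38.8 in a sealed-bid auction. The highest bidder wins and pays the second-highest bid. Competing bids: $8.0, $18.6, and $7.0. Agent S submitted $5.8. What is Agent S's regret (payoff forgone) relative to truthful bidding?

The highest competing bid is $18.6.
Bidding truthfully at $38.8: Agent S has the top bid, wins, and pays the second-highest bid $18.6. Payoff = $38.8 − $18.6 = $20.2.
Bidding $5.8: the top bid is $18.6 (a rival), so Agent S loses. Payoff = $0.0.
Regret = truthful payoff − actual payoff = $20.2 − $0.0 = $20.2.
This is the dominant-strategy logic: truthful bidding weakly beats any alternative.

$20.2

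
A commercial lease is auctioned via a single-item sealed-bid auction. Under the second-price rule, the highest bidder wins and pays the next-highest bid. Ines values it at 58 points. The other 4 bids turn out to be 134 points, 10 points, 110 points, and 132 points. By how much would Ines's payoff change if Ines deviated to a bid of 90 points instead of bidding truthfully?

The highest competing bid is 134 points.
Bidding truthfully at 58 points: the top bid is 134 points (a rival), so Ines loses. Payoff = 0 points.
Bidding 90 points: the top bid is 134 points (a rival), so Ines loses. Payoff = 0 points.
Change = 0 points − 0 points = 0 points.

Change in payoff: 0 points.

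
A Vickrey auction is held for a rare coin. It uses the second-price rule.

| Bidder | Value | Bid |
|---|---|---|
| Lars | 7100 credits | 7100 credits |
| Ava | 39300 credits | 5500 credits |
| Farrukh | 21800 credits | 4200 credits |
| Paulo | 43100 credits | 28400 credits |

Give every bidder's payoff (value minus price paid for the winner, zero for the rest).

Lars 0 credits, Ava 0 credits, Farrukh 0 credits, Paulo 36000 credits.

Ordered from highest: Paulo 28400 credits > Lars 7100 credits > Ava 5500 credits > Farrukh 4200 credits.
Paulo has the top bid and wins; the price is the second-highest bid, 7100 credits.
Paulo's payoff = 43100 credits − 7100 credits = 36000 credits. All other bidders lose, so their payoff is 0.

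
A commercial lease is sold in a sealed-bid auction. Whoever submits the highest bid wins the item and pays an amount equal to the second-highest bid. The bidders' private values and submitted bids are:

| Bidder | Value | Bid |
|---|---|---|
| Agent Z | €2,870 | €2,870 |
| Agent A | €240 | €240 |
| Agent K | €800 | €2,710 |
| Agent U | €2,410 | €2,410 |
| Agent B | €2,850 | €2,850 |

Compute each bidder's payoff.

Ordered from highest: Agent Z €2,870 > Agent B €2,850 > Agent K €2,710 > Agent U €2,410 > Agent A €240.
Agent Z has the top bid and wins; the price is the second-highest bid, €2,850.
Agent Z's payoff = €2,870 − €2,850 = €20. All other bidders lose, so their payoff is 0.

Agent Z €20, Agent A €0, Agent K €0, Agent U €0, Agent B €0.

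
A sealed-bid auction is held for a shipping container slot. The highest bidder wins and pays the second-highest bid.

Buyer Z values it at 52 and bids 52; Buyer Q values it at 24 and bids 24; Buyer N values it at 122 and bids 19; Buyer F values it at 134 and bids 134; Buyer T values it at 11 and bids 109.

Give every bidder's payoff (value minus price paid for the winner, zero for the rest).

Ordered from highest: Buyer F 134 > Buyer T 109 > Buyer Z 52 > Buyer Q 24 > Buyer N 19.
Buyer F has the top bid and wins; the price is the second-highest bid, 109.
Buyer F's payoff = 134 − 109 = 25. All other bidders lose, so their payoff is 0.

Buyer Z 0, Buyer Q 0, Buyer N 0, Buyer F 25, Buyer T 0.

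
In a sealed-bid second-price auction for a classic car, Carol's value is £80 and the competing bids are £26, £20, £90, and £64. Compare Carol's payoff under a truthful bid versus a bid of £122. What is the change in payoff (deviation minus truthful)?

Change in payoff: -£10.

The highest competing bid is £90.
Bidding truthfully at £80: the top bid is £90 (a rival), so Carol loses. Payoff = £0.
Bidding £122: Carol has the top bid, wins, and pays the second-highest bid £90. Payoff = £80 − £90 = -£10.
Change = -£10 − £0 = -£10.
Deviating from a truthful bid can only lose payoff in a second-price auction — never gain.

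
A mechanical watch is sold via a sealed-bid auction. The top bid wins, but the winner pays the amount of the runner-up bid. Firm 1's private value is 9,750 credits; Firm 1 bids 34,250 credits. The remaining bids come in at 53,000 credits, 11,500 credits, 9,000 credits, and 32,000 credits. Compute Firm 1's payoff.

Highest competing bid: 53,000 credits.
Firm 1's bid 34,250 credits is not the highest, so Firm 1 loses, pays nothing, and earns zero payoff.

0 credits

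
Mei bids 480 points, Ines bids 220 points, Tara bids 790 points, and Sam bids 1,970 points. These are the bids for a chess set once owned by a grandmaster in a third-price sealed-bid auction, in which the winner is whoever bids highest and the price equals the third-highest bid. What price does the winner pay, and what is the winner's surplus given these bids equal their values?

The winner pays 480 points for a surplus of 1,490 points.

Bids in descending order: Sam 1,970 points; Tara 790 points; Mei 480 points; Ines 220 points.
Sam is the highest bidder, so Sam wins.
Under the third-price rule, the price is the third-highest bid: 480 points.
Surplus = 1,970 points − 480 points = 1,490 points.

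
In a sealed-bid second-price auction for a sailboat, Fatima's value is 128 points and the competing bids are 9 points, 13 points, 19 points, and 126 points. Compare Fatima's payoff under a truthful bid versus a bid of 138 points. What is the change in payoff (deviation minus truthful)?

Change in payoff: 0 points.

The highest competing bid is 126 points.
Bidding truthfully at 128 points: Fatima has the top bid, wins, and pays the second-highest bid 126 points. Payoff = 128 points − 126 points = 2 points.
Bidding 138 points: Fatima has the top bid, wins, and pays the second-highest bid 126 points. Payoff = 128 points − 126 points = 2 points.
Change = 2 points − 2 points = 0 points.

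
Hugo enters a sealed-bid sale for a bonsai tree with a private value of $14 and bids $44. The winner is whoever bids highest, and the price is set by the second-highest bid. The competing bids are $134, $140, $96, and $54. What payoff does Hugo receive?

Highest competing bid: $140.
Hugo's bid $44 is not the highest, so Hugo loses, pays nothing, and earns zero payoff.

Hugo's payoff: $0.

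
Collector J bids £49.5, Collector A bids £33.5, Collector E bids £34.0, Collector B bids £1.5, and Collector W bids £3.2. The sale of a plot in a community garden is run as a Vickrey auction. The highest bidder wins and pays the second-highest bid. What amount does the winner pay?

Sorted high to low: Collector J £49.5 > Collector E £34.0 > Collector A £33.5 > Collector W £3.2 > Collector B £1.5.
Collector J has the highest bid, so Collector J wins.
The second-highest bid is £34.0, so that is what Collector J pays.

£34.0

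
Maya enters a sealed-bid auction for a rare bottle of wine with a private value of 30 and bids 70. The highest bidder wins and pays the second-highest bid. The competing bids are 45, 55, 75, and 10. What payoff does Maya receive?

Maya's payoff: 0.

Highest competing bid: 75.
Maya's bid 70 is not the highest, so Maya loses, pays nothing, and earns zero payoff.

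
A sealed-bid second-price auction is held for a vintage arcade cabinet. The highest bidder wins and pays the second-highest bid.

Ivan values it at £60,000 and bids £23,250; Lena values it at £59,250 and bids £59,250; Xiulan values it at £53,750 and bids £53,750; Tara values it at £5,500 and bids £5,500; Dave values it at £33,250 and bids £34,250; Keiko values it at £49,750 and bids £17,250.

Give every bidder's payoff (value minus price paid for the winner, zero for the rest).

Payoffs: Ivan £0, Lena £5,500, Xiulan £0, Tara £0, Dave £0, Keiko £0.

Ranking the bids: Lena £59,250, then Xiulan £53,750, then Dave £34,250, then Ivan £23,250, then Keiko £17,250, then Tara £5,500.
Lena has the top bid and wins; the price is the second-highest bid, £53,750.
Lena's payoff = £59,250 − £53,750 = £5,500. All other bidders lose, so their payoff is 0.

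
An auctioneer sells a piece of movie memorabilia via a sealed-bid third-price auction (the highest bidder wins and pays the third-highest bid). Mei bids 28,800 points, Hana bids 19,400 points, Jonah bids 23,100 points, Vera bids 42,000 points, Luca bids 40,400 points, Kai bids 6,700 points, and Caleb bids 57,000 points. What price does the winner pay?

Ranking the bids: Caleb 57,000 points, then Vera 42,000 points, then Luca 40,400 points, then Mei 28,800 points, then Jonah 23,100 points, then Hana 19,400 points, then Kai 6,700 points.
Caleb is the highest bidder, so Caleb wins.
Under the third-price rule, the price is the third-highest bid: 40,400 points.

The winner pays 40,400 points.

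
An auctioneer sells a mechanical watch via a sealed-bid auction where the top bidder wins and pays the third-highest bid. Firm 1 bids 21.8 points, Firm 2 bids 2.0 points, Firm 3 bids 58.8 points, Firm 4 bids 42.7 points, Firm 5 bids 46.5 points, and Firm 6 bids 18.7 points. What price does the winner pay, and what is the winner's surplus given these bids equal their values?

Price 42.7 points; surplus 16.1 points.

Ordered from highest: Firm 3 58.8 points, then Firm 5 46.5 points, then Firm 4 42.7 points, then Firm 1 21.8 points, then Firm 6 18.7 points, then Firm 2 2.0 points.
Firm 3 is the highest bidder, so Firm 3 wins.
Under the third-price rule, the price is the third-highest bid: 42.7 points.
Surplus = 58.8 points − 42.7 points = 16.1 points.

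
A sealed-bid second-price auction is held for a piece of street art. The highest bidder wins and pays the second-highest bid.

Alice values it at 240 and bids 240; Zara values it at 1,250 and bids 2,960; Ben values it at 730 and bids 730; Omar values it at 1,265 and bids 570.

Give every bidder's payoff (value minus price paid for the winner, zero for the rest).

Ordered from highest: Zara 2,960 > Ben 730 > Omar 570 > Alice 240.
Zara has the top bid and wins; the price is the second-highest bid, 730.
Zara's payoff = 1,250 − 730 = 520. All other bidders lose, so their payoff is 0.

Alice 0, Zara 520, Ben 0, Omar 0.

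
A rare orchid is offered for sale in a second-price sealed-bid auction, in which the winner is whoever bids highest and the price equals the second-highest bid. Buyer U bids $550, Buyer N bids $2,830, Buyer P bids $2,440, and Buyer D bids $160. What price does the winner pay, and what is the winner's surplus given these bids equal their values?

Bids in descending order: Buyer N $2,830 > Buyer P $2,440 > Buyer U $550 > Buyer D $160.
Buyer N is the highest bidder, so Buyer N wins.
Under the second-price rule, the price is the second-highest bid: $2,440.
Surplus = $2,830 − $2,440 = $390.

Price $2,440; surplus $390.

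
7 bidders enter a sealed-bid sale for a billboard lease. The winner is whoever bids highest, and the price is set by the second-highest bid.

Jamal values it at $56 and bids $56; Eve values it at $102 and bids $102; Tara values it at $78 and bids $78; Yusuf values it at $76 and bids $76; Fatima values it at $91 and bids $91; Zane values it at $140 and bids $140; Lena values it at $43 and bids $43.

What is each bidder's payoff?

Ranking the bids: Zane $140, then Eve $102, then Fatima $91, then Tara $78, then Yusuf $76, then Jamal $56, then Lena $43.
Zane has the top bid and wins; the price is the second-highest bid, $102.
Zane's payoff = $140 − $102 = $38. All other bidders lose, so their payoff is 0.

Jamal $0, Eve $0, Tara $0, Yusuf $0, Fatima $0, Zane $38, Lena $0.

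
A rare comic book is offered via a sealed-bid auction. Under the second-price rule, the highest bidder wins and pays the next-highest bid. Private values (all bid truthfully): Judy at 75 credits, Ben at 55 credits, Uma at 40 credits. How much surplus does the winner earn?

Ranking the bids: Judy 75 credits; Ben 55 credits; Uma 40 credits.
Judy wins with the top bid and pays the second-highest, 55 credits.
Surplus = 75 credits − 55 credits = 20 credits.

Surplus = 20 credits.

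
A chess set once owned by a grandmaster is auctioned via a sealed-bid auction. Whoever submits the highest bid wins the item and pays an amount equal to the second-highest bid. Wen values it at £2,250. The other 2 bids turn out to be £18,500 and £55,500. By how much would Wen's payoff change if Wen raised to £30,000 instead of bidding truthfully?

The highest competing bid is £55,500.
Bidding truthfully at £2,250: the top bid is £55,500 (a rival), so Wen loses. Payoff = £0.
Bidding £30,000: the top bid is £55,500 (a rival), so Wen loses. Payoff = £0.
Change = £0 − £0 = £0.

Payoff change: £0.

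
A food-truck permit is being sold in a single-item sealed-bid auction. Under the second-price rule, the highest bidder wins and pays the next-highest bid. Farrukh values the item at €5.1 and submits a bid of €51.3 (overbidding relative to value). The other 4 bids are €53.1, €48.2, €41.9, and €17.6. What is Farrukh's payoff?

Highest competing bid: €53.1.
Farrukh's bid €51.3 is not the highest, so Farrukh loses, pays nothing, and earns zero payoff.

Payoff = €0.0.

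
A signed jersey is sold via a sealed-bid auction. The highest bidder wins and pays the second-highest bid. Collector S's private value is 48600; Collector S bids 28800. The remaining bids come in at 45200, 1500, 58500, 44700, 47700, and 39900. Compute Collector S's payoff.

Payoff = 0.

Highest competing bid: 58500.
Collector S's bid 28800 is not the highest, so Collector S loses, pays nothing, and earns zero payoff.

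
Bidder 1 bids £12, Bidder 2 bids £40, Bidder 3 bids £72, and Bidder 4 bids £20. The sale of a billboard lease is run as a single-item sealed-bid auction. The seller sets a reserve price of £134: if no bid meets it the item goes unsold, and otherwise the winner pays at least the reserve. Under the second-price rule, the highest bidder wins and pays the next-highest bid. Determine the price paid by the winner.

Bids in descending order: Bidder 3 £72, then Bidder 2 £40, then Bidder 4 £20, then Bidder 1 £12.
The top bid £72 is below the reserve £134, so the item goes unsold and nothing is paid.

unsold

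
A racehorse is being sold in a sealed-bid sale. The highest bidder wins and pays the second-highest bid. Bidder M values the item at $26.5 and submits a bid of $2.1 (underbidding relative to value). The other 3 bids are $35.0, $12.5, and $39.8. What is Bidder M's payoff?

Highest competing bid: $39.8.
Bidder M's bid $2.1 is not the highest, so Bidder M loses, pays nothing, and earns zero payoff.

Bidder M's payoff: $0.0.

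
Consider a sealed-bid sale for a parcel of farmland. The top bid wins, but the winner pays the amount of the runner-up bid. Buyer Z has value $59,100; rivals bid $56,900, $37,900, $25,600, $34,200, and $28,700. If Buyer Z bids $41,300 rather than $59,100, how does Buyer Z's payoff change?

The highest competing bid is $56,900.
Bidding truthfully at $59,100: Buyer Z has the top bid, wins, and pays the second-highest bid $56,900. Payoff = $59,100 − $56,900 = $2,200.
Bidding $41,300: the top bid is $56,900 (a rival), so Buyer Z loses. Payoff = $0.
Change = $0 − $2,200 = -$2,200.
This is the dominant-strategy logic: truthful bidding weakly beats any alternative.

-$2,200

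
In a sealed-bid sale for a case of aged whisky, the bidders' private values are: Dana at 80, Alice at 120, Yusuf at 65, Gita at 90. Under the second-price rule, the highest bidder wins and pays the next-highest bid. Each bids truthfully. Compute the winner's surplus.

Sorted high to low: Alice 120; Gita 90; Dana 80; Yusuf 65.
Alice wins with the top bid and pays the second-highest, 90.
Surplus = 120 − 90 = 30.

Winner's surplus: 30.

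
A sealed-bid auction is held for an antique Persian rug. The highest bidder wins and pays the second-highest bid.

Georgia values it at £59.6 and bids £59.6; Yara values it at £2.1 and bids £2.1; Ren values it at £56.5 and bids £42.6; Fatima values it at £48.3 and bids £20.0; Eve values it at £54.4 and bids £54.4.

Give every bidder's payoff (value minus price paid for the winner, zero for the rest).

Georgia £5.2, Yara £0.0, Ren £0.0, Fatima £0.0, Eve £0.0.

Sorted high to low: Georgia £59.6 > Eve £54.4 > Ren £42.6 > Fatima £20.0 > Yara £2.1.
Georgia has the top bid and wins; the price is the second-highest bid, £54.4.
Georgia's payoff = £59.6 − £54.4 = £5.2. All other bidders lose, so their payoff is 0.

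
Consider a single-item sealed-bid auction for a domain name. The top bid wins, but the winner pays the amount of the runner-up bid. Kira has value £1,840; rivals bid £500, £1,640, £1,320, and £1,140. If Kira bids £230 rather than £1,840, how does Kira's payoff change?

The highest competing bid is £1,640.
Bidding truthfully at £1,840: Kira has the top bid, wins, and pays the second-highest bid £1,640. Payoff = £1,840 − £1,640 = £200.
Bidding £230: the top bid is £1,640 (a rival), so Kira loses. Payoff = £0.
Change = £0 − £200 = -£200.
This is the dominant-strategy logic: truthful bidding weakly beats any alternative.

Change in payoff: -£200.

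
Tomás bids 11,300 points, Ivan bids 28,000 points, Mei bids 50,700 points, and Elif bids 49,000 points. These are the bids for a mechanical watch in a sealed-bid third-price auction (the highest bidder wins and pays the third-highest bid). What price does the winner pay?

28,000 points

Bids in descending order: Mei 50,700 points; Elif 49,000 points; Ivan 28,000 points; Tomás 11,300 points.
Mei is the highest bidder, so Mei wins.
Under the third-price rule, the price is the third-highest bid: 28,000 points.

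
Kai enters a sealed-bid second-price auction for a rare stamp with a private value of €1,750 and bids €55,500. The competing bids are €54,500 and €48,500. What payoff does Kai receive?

Highest competing bid: €54,500.
Kai's bid €55,500 is the highest overall, so Kai wins and pays the second-highest bid, €54,500.
Payoff = value − price = €1,750 − €54,500 = -€52,750.
Overbidding won the item at a price above value — truthful bidding would have avoided this loss.

-€52,750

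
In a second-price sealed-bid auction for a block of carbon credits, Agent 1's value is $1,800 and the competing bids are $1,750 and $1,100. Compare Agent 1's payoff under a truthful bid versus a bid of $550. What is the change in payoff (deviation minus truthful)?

The highest competing bid is $1,750.
Bidding truthfully at $1,800: Agent 1 has the top bid, wins, and pays the second-highest bid $1,750. Payoff = $1,800 − $1,750 = $50.
Bidding $550: the top bid is $1,750 (a rival), so Agent 1 loses. Payoff = $0.
Change = $0 − $50 = -$50.
This is the dominant-strategy logic: truthful bidding weakly beats any alternative.

Payoff change: -$50.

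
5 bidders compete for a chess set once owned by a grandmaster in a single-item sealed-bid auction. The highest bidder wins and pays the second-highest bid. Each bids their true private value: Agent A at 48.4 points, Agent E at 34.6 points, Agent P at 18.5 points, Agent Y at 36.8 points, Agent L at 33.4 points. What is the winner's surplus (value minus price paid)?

Sorted high to low: Agent A 48.4 points, then Agent Y 36.8 points, then Agent E 34.6 points, then Agent L 33.4 points, then Agent P 18.5 points.
Agent A wins with the top bid and pays the second-highest, 36.8 points.
Surplus = 48.4 points − 36.8 points = 11.6 points.

11.6 points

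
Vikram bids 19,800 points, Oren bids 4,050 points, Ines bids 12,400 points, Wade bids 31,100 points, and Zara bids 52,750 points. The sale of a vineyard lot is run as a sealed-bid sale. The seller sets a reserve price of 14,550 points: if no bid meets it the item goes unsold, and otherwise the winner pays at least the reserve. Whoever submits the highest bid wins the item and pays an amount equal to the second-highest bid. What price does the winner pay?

Price paid: 31,100 points.

Bids in descending order: Zara 52,750 points, then Wade 31,100 points, then Vikram 19,800 points, then Ines 12,400 points, then Oren 4,050 points.
Zara has the highest bid, so Zara wins.
The second-highest bid is 31,100 points, which exceeds the reserve, so that sets the price.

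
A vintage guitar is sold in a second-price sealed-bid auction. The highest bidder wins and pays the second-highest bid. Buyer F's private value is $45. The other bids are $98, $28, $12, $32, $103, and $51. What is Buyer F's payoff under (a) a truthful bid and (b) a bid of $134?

The highest competing bid is $103.
Bidding truthfully at $45: the top bid is $103 (a rival), so Buyer F loses. Payoff = $0.
Bidding $134: Buyer F has the top bid, wins, and pays the second-highest bid $103. Payoff = $45 − $103 = -$58.

Truthful: $0; alternative: -$58.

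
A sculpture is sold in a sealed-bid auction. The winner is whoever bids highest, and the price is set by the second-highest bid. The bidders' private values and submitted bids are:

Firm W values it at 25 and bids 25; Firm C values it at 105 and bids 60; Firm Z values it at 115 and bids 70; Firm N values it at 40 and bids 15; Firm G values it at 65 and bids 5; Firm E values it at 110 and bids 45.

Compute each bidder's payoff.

Payoffs: Firm W 0, Firm C 0, Firm Z 55, Firm N 0, Firm G 0, Firm E 0.

Ranking the bids: Firm Z 70; Firm C 60; Firm E 45; Firm W 25; Firm N 15; Firm G 5.
Firm Z has the top bid and wins; the price is the second-highest bid, 60.
Firm Z's payoff = 115 − 60 = 55. All other bidders lose, so their payoff is 0.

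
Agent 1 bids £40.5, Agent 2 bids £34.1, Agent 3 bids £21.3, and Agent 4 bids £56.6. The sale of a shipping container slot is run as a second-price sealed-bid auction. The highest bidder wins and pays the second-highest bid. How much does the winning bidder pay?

Price paid: £40.5.

Sorted high to low: Agent 4 £56.6, then Agent 1 £40.5, then Agent 2 £34.1, then Agent 3 £21.3.
Agent 4 has the highest bid, so Agent 4 wins.
The second-highest bid is £40.5, so that is what Agent 4 pays.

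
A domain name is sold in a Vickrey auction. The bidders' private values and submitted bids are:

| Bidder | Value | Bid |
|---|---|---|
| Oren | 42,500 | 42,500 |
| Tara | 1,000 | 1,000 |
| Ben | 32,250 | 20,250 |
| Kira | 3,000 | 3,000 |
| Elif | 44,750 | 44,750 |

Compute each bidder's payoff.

Ranking the bids: Elif 44,750, then Oren 42,500, then Ben 20,250, then Kira 3,000, then Tara 1,000.
Elif has the top bid and wins; the price is the second-highest bid, 42,500.
Elif's payoff = 44,750 − 42,500 = 2,250. All other bidders lose, so their payoff is 0.

Payoffs: Oren 0, Tara 0, Ben 0, Kira 0, Elif 2,250.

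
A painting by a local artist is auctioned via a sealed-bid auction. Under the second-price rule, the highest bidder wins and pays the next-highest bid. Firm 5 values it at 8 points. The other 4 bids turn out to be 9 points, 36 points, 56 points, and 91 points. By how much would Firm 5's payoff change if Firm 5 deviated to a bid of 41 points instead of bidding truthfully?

The highest competing bid is 91 points.
Bidding truthfully at 8 points: the top bid is 91 points (a rival), so Firm 5 loses. Payoff = 0 points.
Bidding 41 points: the top bid is 91 points (a rival), so Firm 5 loses. Payoff = 0 points.
Change = 0 points − 0 points = 0 points.

Payoff change: 0 points.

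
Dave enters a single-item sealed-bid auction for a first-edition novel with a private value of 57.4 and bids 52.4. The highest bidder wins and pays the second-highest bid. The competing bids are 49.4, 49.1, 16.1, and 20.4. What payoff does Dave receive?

Highest competing bid: 49.4.
Dave's bid 52.4 is the highest overall, so Dave wins and pays the second-highest bid, 49.4.
Payoff = value − price = 57.4 − 49.4 = 8.0.

Dave's payoff: 8.0.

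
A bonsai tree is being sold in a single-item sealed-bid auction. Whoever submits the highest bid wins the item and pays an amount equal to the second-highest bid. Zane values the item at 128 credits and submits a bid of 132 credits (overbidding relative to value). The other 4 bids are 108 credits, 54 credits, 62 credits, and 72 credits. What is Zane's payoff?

Highest competing bid: 108 credits.
Zane's bid 132 credits is the highest overall, so Zane wins and pays the second-highest bid, 108 credits.
Payoff = value − price = 128 credits − 108 credits = 20 credits.

20 credits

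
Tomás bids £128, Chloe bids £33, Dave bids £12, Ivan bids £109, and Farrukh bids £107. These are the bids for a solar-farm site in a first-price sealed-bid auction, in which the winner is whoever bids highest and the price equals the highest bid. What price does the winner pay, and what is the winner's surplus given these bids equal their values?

Ranking the bids: Tomás £128; Ivan £109; Farrukh £107; Chloe £33; Dave £12.
Tomás is the highest bidder, so Tomás wins.
Under the first-price rule, the price is the highest bid: £128.
Surplus = £128 − £128 = £0.

The winner pays £128 for a surplus of £0.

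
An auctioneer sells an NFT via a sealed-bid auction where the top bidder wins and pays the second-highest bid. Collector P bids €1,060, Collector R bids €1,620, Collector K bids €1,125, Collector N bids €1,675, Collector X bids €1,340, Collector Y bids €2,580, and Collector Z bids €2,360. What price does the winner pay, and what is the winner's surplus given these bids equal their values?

Bids in descending order: Collector Y €2,580 > Collector Z €2,360 > Collector N €1,675 > Collector R €1,620 > Collector X €1,340 > Collector K €1,125 > Collector P €1,060.
Collector Y is the highest bidder, so Collector Y wins.
Under the second-price rule, the price is the second-highest bid: €2,360.
Surplus = €2,580 − €2,360 = €220.

Price €2,360; surplus €220.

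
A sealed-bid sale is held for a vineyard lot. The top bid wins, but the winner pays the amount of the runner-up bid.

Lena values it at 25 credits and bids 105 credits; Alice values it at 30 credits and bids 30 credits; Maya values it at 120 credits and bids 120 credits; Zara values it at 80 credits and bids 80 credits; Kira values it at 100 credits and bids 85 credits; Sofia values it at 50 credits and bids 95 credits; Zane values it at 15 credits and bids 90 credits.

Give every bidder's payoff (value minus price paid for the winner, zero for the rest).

Lena 0 credits, Alice 0 credits, Maya 15 credits, Zara 0 credits, Kira 0 credits, Sofia 0 credits, Zane 0 credits.

Ordered from highest: Maya 120 credits, then Lena 105 credits, then Sofia 95 credits, then Zane 90 credits, then Kira 85 credits, then Zara 80 credits, then Alice 30 credits.
Maya has the top bid and wins; the price is the second-highest bid, 105 credits.
Maya's payoff = 120 credits − 105 credits = 15 credits. All other bidders lose, so their payoff is 0.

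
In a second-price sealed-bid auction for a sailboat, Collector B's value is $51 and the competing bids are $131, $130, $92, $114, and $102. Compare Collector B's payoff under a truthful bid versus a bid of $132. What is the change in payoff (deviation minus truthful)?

The highest competing bid is $131.
Bidding truthfully at $51: the top bid is $131 (a rival), so Collector B loses. Payoff = $0.
Bidding $132: Collector B has the top bid, wins, and pays the second-highest bid $131. Payoff = $51 − $131 = -$80.
Change = -$80 − $0 = -$80.

Change in payoff: -$80.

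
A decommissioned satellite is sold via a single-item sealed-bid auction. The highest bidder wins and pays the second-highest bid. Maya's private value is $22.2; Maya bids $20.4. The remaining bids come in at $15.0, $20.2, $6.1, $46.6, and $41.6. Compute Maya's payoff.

$0.0

Highest competing bid: $46.6.
Maya's bid $20.4 is not the highest, so Maya loses, pays nothing, and earns zero payoff.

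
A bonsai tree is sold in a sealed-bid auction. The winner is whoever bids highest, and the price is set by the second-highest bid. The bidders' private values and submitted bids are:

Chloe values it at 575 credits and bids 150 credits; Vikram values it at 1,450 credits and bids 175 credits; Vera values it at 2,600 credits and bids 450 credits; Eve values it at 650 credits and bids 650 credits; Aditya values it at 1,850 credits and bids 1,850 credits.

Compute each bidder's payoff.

Chloe 0 credits, Vikram 0 credits, Vera 0 credits, Eve 0 credits, Aditya 1,200 credits.

Bids in descending order: Aditya 1,850 credits; Eve 650 credits; Vera 450 credits; Vikram 175 credits; Chloe 150 credits.
Aditya has the top bid and wins; the price is the second-highest bid, 650 credits.
Aditya's payoff = 1,850 credits − 650 credits = 1,200 credits. All other bidders lose, so their payoff is 0.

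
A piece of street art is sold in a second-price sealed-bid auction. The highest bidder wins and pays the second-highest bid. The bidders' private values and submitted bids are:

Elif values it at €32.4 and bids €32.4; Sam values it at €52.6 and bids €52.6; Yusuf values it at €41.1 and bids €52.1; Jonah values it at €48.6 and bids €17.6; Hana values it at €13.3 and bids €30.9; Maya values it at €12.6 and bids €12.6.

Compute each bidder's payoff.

Payoffs: Elif €0.0, Sam €0.5, Yusuf €0.0, Jonah €0.0, Hana €0.0, Maya €0.0.

Bids in descending order: Sam €52.6; Yusuf €52.1; Elif €32.4; Hana €30.9; Jonah €17.6; Maya €12.6.
Sam has the top bid and wins; the price is the second-highest bid, €52.1.
Sam's payoff = €52.6 − €52.1 = €0.5. All other bidders lose, so their payoff is 0.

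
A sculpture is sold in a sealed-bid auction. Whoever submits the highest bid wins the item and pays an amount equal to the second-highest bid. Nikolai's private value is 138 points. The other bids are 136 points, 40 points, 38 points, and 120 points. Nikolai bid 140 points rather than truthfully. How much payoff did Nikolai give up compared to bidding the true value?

Regret: 0 points.

The highest competing bid is 136 points.
Bidding truthfully at 138 points: Nikolai has the top bid, wins, and pays the second-highest bid 136 points. Payoff = 138 points − 136 points = 2 points.
Bidding 140 points: Nikolai has the top bid, wins, and pays the second-highest bid 136 points. Payoff = 138 points − 136 points = 2 points.
Regret = truthful payoff − actual payoff = 2 points − 2 points = 0 points.
The bid only affects whether you win, not the price — here both bids land on the same side of the top rival bid, so the deviation is payoff-neutral.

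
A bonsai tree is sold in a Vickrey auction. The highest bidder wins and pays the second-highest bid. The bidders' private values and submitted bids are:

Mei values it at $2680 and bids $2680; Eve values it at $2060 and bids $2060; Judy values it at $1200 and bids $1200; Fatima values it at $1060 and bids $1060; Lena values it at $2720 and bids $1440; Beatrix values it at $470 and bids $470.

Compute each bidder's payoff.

Mei $620, Eve $0, Judy $0, Fatima $0, Lena $0, Beatrix $0.

Ordered from highest: Mei $2680; Eve $2060; Lena $1440; Judy $1200; Fatima $1060; Beatrix $470.
Mei has the top bid and wins; the price is the second-highest bid, $2060.
Mei's payoff = $2680 − $2060 = $620. All other bidders lose, so their payoff is 0.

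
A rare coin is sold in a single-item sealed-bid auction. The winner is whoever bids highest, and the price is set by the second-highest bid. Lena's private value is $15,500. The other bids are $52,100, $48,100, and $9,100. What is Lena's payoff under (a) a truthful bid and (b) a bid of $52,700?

Truthful: $0; alternative: -$36,600.

The highest competing bid is $52,100.
Bidding truthfully at $15,500: the top bid is $52,100 (a rival), so Lena loses. Payoff = $0.
Bidding $52,700: Lena has the top bid, wins, and pays the second-highest bid $52,100. Payoff = $15,500 − $52,100 = -$36,600.
Deviating from a truthful bid can only lose payoff in a second-price auction — never gain.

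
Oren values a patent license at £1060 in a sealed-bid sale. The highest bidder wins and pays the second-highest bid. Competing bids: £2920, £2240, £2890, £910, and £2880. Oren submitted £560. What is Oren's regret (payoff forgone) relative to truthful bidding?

Regret: £0.

The highest competing bid is £2920.
Bidding truthfully at £1060: the top bid is £2920 (a rival), so Oren loses. Payoff = £0.
Bidding £560: the top bid is £2920 (a rival), so Oren loses. Payoff = £0.
Regret = truthful payoff − actual payoff = £0 − £0 = £0.
The bid only affects whether you win, not the price — here both bids land on the same side of the top rival bid, so the deviation is payoff-neutral.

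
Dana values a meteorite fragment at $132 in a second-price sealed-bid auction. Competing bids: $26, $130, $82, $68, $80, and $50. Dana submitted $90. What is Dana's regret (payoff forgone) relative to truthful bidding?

Payoff forgone: $2.

The highest competing bid is $130.
Bidding truthfully at $132: Dana has the top bid, wins, and pays the second-highest bid $130. Payoff = $132 − $130 = $2.
Bidding $90: the top bid is $130 (a rival), so Dana loses. Payoff = $0.
Regret = truthful payoff − actual payoff = $2 − $0 = $2.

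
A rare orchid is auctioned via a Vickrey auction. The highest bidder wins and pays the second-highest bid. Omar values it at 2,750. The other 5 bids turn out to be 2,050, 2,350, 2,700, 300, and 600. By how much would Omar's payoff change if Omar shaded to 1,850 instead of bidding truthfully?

Payoff change: -50.

The highest competing bid is 2,700.
Bidding truthfully at 2,750: Omar has the top bid, wins, and pays the second-highest bid 2,700. Payoff = 2,750 − 2,700 = 50.
Bidding 1,850: the top bid is 2,700 (a rival), so Omar loses. Payoff = 0.
Change = 0 − 50 = -50.
This is the dominant-strategy logic: truthful bidding weakly beats any alternative.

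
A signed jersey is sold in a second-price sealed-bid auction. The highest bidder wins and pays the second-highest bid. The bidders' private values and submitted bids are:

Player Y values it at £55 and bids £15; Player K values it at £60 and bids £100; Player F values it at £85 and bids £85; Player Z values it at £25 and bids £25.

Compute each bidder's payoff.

Player Y £0, Player K -£25, Player F £0, Player Z £0.

Bids in descending order: Player K £100, then Player F £85, then Player Z £25, then Player Y £15.
Player K has the top bid and wins; the price is the second-highest bid, £85.
Player K's payoff = £60 − £85 = -£25. All other bidders lose, so their payoff is 0.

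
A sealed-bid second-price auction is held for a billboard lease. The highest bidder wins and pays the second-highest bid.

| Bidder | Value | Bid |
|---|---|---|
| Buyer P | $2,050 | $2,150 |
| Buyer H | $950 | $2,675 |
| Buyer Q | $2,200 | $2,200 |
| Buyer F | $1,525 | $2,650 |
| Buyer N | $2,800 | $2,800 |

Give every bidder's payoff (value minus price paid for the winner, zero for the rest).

Ranking the bids: Buyer N $2,800; Buyer H $2,675; Buyer F $2,650; Buyer Q $2,200; Buyer P $2,150.
Buyer N has the top bid and wins; the price is the second-highest bid, $2,675.
Buyer N's payoff = $2,800 − $2,675 = $125. All other bidders lose, so their payoff is 0.

Payoffs: Buyer P $0, Buyer H $0, Buyer Q $0, Buyer F $0, Buyer N $125.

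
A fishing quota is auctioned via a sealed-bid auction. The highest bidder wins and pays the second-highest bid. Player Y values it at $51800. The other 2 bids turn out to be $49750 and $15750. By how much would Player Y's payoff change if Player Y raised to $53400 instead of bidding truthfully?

The highest competing bid is $49750.
Bidding truthfully at $51800: Player Y has the top bid, wins, and pays the second-highest bid $49750. Payoff = $51800 − $49750 = $2050.
Bidding $53400: Player Y has the top bid, wins, and pays the second-highest bid $49750. Payoff = $51800 − $49750 = $2050.
Change = $2050 − $2050 = $0.
The bid only affects whether you win, not the price — here both bids land on the same side of the top rival bid, so the deviation is payoff-neutral.

$0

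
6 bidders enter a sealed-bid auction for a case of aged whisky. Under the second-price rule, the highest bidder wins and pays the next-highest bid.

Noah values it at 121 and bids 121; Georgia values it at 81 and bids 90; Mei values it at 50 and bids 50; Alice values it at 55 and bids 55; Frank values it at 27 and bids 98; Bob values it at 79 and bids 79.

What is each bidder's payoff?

Noah 23, Georgia 0, Mei 0, Alice 0, Frank 0, Bob 0.

Ranking the bids: Noah 121 > Frank 98 > Georgia 90 > Bob 79 > Alice 55 > Mei 50.
Noah has the top bid and wins; the price is the second-highest bid, 98.
Noah's payoff = 121 − 98 = 23. All other bidders lose, so their payoff is 0.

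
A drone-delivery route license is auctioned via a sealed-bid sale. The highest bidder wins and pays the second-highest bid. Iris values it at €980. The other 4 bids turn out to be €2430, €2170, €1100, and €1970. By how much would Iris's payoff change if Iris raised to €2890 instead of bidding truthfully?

Payoff change: -€1450.

The highest competing bid is €2430.
Bidding truthfully at €980: the top bid is €2430 (a rival), so Iris loses. Payoff = €0.
Bidding €2890: Iris has the top bid, wins, and pays the second-highest bid €2430. Payoff = €980 − €2430 = -€1450.
Change = -€1450 − €0 = -€1450.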